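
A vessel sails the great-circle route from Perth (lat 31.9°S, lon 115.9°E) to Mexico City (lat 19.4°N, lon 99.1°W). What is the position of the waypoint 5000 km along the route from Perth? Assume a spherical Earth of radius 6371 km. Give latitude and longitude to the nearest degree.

From cos δ = sin φ₁ sin φ₂ + cos φ₁ cos φ₂ cos Δλ, the central angle is δ ≈ 2.553 rad (146.3°). The total great-circle distance is δ·R ≈ 2.553 × 6371 ≈ 16262 km, so the target fraction is f = 5000/16262 ≈ 0.307.
Interpolate at f ≈ 0.307 with slerp weights a = sin((1−f)δ)/sin δ ≈ 1.765, b = sin(fδ)/sin δ ≈ 1.272.
p = a·p₁ + b·p₂ ≈ (-0.844, 0.163, -0.510); φ = arcsin(p_z) ≈ -30.68°, λ = atan2(p_y, p_x) ≈ 169.05°.

≈ lat 31°S, lon 169°E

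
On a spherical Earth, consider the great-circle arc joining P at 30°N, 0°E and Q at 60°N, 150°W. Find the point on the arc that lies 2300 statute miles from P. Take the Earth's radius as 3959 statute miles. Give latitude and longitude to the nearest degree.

≈ 61°N, 17°W

Convert each endpoint to a unit vector on the sphere (x = cos φ cos λ, y = cos φ sin λ, z = sin φ).
The central angle between the endpoints is δ = arccos(p₁·p₂) ≈ 1.513 rad (86.7°). The total great-circle distance is δ·R ≈ 1.513 × 3959 ≈ 5989 mi, so the target fraction is f = 2300/5989 ≈ 0.384.
Interpolate at f ≈ 0.384 with slerp weights a = sin((1−f)δ)/sin δ ≈ 0.804, b = sin(fδ)/sin δ ≈ 0.550.
p = a·p₁ + b·p₂ ≈ (0.458, -0.137, 0.878); φ = arcsin(p_z) ≈ 61.42°, λ = atan2(p_y, p_x) ≈ -16.69°.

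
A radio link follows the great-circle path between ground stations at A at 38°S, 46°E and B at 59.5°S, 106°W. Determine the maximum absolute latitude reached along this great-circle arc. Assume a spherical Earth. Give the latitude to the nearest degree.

The great circle lies in the plane with unit normal n̂ = (p₁ × p₂)/|p₁ × p₂|.
Here n̂_z ≈ -0.191; the vertex latitude is φ_max = arccos|n̂_z| ≈ 79.0°.

≈ 79°S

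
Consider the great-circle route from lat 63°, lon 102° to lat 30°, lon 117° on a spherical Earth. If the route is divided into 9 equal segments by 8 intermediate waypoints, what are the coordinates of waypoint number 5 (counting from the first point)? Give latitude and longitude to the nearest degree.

Write both endpoints as unit vectors p₁, p₂ with components (cos φ cos λ, cos φ sin λ, sin φ).
The central angle between the endpoints is δ = arccos(p₁·p₂) ≈ 0.600 rad (34.4°).
Interpolate at f = 5/9 with slerp weights a = sin((1−f)δ)/sin δ ≈ 0.467, b = sin(fδ)/sin δ ≈ 0.579.
p = a·p₁ + b·p₂ ≈ (-0.272, 0.654, 0.706); φ = arcsin(p_z) ≈ 44.88°, λ = atan2(p_y, p_x) ≈ 112.56°.

≈ lat 45°, lon 113°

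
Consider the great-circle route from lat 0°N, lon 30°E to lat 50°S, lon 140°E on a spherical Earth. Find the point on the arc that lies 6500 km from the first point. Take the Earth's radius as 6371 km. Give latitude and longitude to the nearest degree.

≈ lat 42°S, lon 75°E

From cos δ = sin φ₁ sin φ₂ + cos φ₁ cos φ₂ cos Δλ, the central angle is δ ≈ 1.792 rad (102.7°). The total great-circle distance is δ·R ≈ 1.792 × 6371 ≈ 11420 km, so the target fraction is f = 6500/11420 ≈ 0.569.
Interpolate at f ≈ 0.569 with slerp weights a = sin((1−f)δ)/sin δ ≈ 0.715, b = sin(fδ)/sin δ ≈ 0.874.
p = a·p₁ + b·p₂ ≈ (0.189, 0.719, -0.669); φ = arcsin(p_z) ≈ -42.01°, λ = atan2(p_y, p_x) ≈ 75.25°.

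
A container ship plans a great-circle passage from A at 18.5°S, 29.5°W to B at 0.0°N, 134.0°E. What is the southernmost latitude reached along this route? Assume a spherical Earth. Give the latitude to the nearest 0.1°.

≈ 49.7°S

The great circle lies in the plane with unit normal n̂ = (p₁ × p₂)/|p₁ × p₂|.
Here n̂_z ≈ +0.647; the vertex latitude is φ_max = arccos|n̂_z| ≈ 49.7°.
Check via Clairaut: cos φ_max = |cos φ₁| · sin C = cos(18.5°)·sin(137.0°) ≈ 0.647, again giving ≈ 49.7°.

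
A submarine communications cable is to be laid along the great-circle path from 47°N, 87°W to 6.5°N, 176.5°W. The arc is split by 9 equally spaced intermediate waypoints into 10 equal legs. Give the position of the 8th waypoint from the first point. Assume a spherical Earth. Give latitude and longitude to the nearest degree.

The haversine formula gives a central angle δ ≈ 1.482 rad (84.9°) between the endpoints.
Interpolate at f = 8/10 with slerp weights a = sin((1−f)δ)/sin δ ≈ 0.293, b = sin(fδ)/sin δ ≈ 0.930.
p = a·p₁ + b·p₂ ≈ (-0.912, -0.256, 0.320); φ = arcsin(p_z) ≈ 18.65°, λ = atan2(p_y, p_x) ≈ -164.32°.

≈ 19°N, 164°W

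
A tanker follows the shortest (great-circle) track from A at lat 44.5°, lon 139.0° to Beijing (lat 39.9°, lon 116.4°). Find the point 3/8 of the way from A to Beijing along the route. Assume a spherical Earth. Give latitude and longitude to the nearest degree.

Convert each endpoint to a unit vector on the sphere (x = cos φ cos λ, y = cos φ sin λ, z = sin φ).
The central angle between the endpoints is δ = arccos(p₁·p₂) ≈ 0.302 rad (17.3°).
Interpolate at f = 3/8 with slerp weights a = sin((1−f)δ)/sin δ ≈ 0.631, b = sin(fδ)/sin δ ≈ 0.380.
p = a·p₁ + b·p₂ ≈ (-0.469, 0.556, 0.686); φ = arcsin(p_z) ≈ 43.30°, λ = atan2(p_y, p_x) ≈ 130.15°.

≈ lat 43°, lon 130°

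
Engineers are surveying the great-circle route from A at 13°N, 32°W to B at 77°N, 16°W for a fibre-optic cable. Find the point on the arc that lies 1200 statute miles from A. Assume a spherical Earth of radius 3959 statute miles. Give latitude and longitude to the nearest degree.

The haversine formula gives a central angle δ ≈ 1.126 rad (64.5°) between the endpoints. The total great-circle distance is δ·R ≈ 1.126 × 3959 ≈ 4460 mi, so the target fraction is f = 1200/4460 ≈ 0.269.
Interpolate at f ≈ 0.269 with slerp weights a = sin((1−f)δ)/sin δ ≈ 0.812, b = sin(fδ)/sin δ ≈ 0.331.
p = a·p₁ + b·p₂ ≈ (0.743, -0.440, 0.505); φ = arcsin(p_z) ≈ 30.32°, λ = atan2(p_y, p_x) ≈ -30.64°.

≈ 30°N, 31°W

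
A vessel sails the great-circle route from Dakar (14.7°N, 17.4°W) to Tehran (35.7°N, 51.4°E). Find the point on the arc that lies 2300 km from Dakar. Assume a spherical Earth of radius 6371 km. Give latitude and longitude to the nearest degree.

≈ 25°N, 2°E

Convert each endpoint to a unit vector on the sphere (x = cos φ cos λ, y = cos φ sin λ, z = sin φ).
The central angle between the endpoints is δ = arccos(p₁·p₂) ≈ 1.124 rad (64.4°). The total great-circle distance is δ·R ≈ 1.124 × 6371 ≈ 7161 km, so the target fraction is f = 2300/7161 ≈ 0.321.
Interpolate at f ≈ 0.321 with slerp weights a = sin((1−f)δ)/sin δ ≈ 0.766, b = sin(fδ)/sin δ ≈ 0.392.
p = a·p₁ + b·p₂ ≈ (0.906, 0.027, 0.423); φ = arcsin(p_z) ≈ 25.02°, λ = atan2(p_y, p_x) ≈ 1.70°.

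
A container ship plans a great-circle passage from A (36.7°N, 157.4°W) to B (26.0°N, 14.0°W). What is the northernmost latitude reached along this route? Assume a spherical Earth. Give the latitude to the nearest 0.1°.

The great circle lies in the plane with unit normal n̂ = (p₁ × p₂)/|p₁ × p₂|.
Here n̂_z ≈ +0.453; the vertex latitude is φ_max = arccos|n̂_z| ≈ 63.1°.

≈ 63.1°N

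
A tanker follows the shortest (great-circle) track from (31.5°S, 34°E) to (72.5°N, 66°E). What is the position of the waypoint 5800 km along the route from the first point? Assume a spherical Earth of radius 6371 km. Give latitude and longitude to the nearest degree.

≈ (20°N, 42°E)

From cos δ = sin φ₁ sin φ₂ + cos φ₁ cos φ₂ cos Δλ, the central angle is δ ≈ 1.856 rad (106.3°). The total great-circle distance is δ·R ≈ 1.856 × 6371 ≈ 11821 km, so the target fraction is f = 5800/11821 ≈ 0.491.
Interpolate at f ≈ 0.491 with slerp weights a = sin((1−f)δ)/sin δ ≈ 0.845, b = sin(fδ)/sin δ ≈ 0.823.
p = a·p₁ + b·p₂ ≈ (0.698, 0.629, 0.343); φ = arcsin(p_z) ≈ 20.09°, λ = atan2(p_y, p_x) ≈ 42.03°.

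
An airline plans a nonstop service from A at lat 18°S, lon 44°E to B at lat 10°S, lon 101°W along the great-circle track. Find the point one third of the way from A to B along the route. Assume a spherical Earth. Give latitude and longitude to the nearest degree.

Convert each endpoint to a unit vector on the sphere (x = cos φ cos λ, y = cos φ sin λ, z = sin φ).
The central angle between the endpoints is δ = arccos(p₁·p₂) ≈ 2.365 rad (135.5°).
Interpolate at f = 1/3 with slerp weights a = sin((1−f)δ)/sin δ ≈ 1.427, b = sin(fδ)/sin δ ≈ 1.012.
p = a·p₁ + b·p₂ ≈ (0.786, -0.036, -0.617); φ = arcsin(p_z) ≈ -38.09°, λ = atan2(p_y, p_x) ≈ -2.60°.

≈ lat 38°S, lon 3°W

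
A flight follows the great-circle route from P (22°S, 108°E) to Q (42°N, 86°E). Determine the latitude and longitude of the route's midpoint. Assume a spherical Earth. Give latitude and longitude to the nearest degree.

Write both endpoints as unit vectors p₁, p₂ with components (cos φ cos λ, cos φ sin λ, sin φ).
The central angle between the endpoints is δ = arccos(p₁·p₂) ≈ 1.172 rad (67.2°).
Interpolate at f = 1/2 with slerp weights a = sin((1−f)δ)/sin δ ≈ 0.600, b = sin(fδ)/sin δ ≈ 0.600.
p = a·p₁ + b·p₂ ≈ (-0.141, 0.974, 0.177); φ = arcsin(p_z) ≈ 10.18°, λ = atan2(p_y, p_x) ≈ 98.23°.

≈ (10°N, 98°E)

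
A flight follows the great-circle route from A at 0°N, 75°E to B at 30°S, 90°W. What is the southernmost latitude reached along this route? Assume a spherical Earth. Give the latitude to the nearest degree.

The great circle lies in the plane with unit normal n̂ = (p₁ × p₂)/|p₁ × p₂|.
Here n̂_z ≈ -0.409; the vertex latitude is φ_max = arccos|n̂_z| ≈ 65.9°.

≈ 66°S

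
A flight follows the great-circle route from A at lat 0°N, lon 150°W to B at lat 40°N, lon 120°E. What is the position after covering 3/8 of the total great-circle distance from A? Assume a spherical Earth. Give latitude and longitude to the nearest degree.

The haversine formula gives a central angle δ ≈ 1.571 rad (90.0°) between the endpoints.
Interpolate at f = 3/8 with slerp weights a = sin((1−f)δ)/sin δ ≈ 0.831, b = sin(fδ)/sin δ ≈ 0.556.
p = a·p₁ + b·p₂ ≈ (-0.933, -0.047, 0.357); φ = arcsin(p_z) ≈ 20.92°, λ = atan2(p_y, p_x) ≈ -177.11°.

≈ lat 21°N, lon 177°W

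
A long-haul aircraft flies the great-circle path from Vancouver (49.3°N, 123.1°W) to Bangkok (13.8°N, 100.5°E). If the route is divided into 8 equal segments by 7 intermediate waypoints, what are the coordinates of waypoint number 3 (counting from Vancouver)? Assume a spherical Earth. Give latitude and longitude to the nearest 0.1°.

Write both endpoints as unit vectors p₁, p₂ with components (cos φ cos λ, cos φ sin λ, sin φ).
The central angle between the endpoints is δ = arccos(p₁·p₂) ≈ 1.852 rad (106.1°).
Interpolate at f = 3/8 with slerp weights a = sin((1−f)δ)/sin δ ≈ 0.953, b = sin(fδ)/sin δ ≈ 0.666.
p = a·p₁ + b·p₂ ≈ (-0.457, 0.115, 0.882); φ = arcsin(p_z) ≈ 61.85°, λ = atan2(p_y, p_x) ≈ 165.84°.

≈ 61.9°N, 165.8°E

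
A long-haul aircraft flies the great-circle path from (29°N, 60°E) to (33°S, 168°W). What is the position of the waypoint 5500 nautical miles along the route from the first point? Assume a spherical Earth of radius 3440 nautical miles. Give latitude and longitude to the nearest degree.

≈ (17°S, 142°E)

Write both endpoints as unit vectors p₁, p₂ with components (cos φ cos λ, cos φ sin λ, sin φ).
The central angle between the endpoints is δ = arccos(p₁·p₂) ≈ 2.426 rad (139.0°). The total great-circle distance is δ·R ≈ 2.426 × 3440 ≈ 8346 nmi, so the target fraction is f = 5500/8346 ≈ 0.659.
Interpolate at f ≈ 0.659 with slerp weights a = sin((1−f)δ)/sin δ ≈ 1.122, b = sin(fδ)/sin δ ≈ 1.524.
p = a·p₁ + b·p₂ ≈ (-0.759, 0.584, -0.286); φ = arcsin(p_z) ≈ -16.61°, λ = atan2(p_y, p_x) ≈ 142.42°.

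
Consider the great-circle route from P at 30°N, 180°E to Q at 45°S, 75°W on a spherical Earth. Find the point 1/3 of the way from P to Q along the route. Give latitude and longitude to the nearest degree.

Convert each endpoint to a unit vector on the sphere (x = cos φ cos λ, y = cos φ sin λ, z = sin φ).
The central angle between the endpoints is δ = arccos(p₁·p₂) ≈ 2.108 rad (120.8°).
Interpolate at f = 1/3 with slerp weights a = sin((1−f)δ)/sin δ ≈ 1.148, b = sin(fδ)/sin δ ≈ 0.752.
p = a·p₁ + b·p₂ ≈ (-0.857, -0.514, 0.042); φ = arcsin(p_z) ≈ 2.41°, λ = atan2(p_y, p_x) ≈ -149.04°.

≈ 2°N, 149°W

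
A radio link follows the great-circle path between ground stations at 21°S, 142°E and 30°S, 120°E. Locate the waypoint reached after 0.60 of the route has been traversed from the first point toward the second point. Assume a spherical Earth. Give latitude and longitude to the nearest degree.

Convert each endpoint to a unit vector on the sphere (x = cos φ cos λ, y = cos φ sin λ, z = sin φ).
The central angle between the endpoints is δ = arccos(p₁·p₂) ≈ 0.380 rad (21.7°).
Interpolate at f = 0.60 with slerp weights a = sin((1−f)δ)/sin δ ≈ 0.408, b = sin(fδ)/sin δ ≈ 0.609.
p = a·p₁ + b·p₂ ≈ (-0.564, 0.692, -0.451); φ = arcsin(p_z) ≈ -26.81°, λ = atan2(p_y, p_x) ≈ 129.20°.

≈ 27°S, 129°E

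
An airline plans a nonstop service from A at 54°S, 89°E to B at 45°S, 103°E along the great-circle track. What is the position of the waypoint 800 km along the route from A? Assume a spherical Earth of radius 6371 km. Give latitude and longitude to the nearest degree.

From cos δ = sin φ₁ sin φ₂ + cos φ₁ cos φ₂ cos Δλ, the central angle is δ ≈ 0.223 rad (12.7°). The total great-circle distance is δ·R ≈ 0.223 × 6371 ≈ 1418 km, so the target fraction is f = 800/1418 ≈ 0.564.
Interpolate at f ≈ 0.564 with slerp weights a = sin((1−f)δ)/sin δ ≈ 0.439, b = sin(fδ)/sin δ ≈ 0.567.
p = a·p₁ + b·p₂ ≈ (-0.086, 0.649, -0.756); φ = arcsin(p_z) ≈ -49.12°, λ = atan2(p_y, p_x) ≈ 97.53°.

≈ 49°S, 98°E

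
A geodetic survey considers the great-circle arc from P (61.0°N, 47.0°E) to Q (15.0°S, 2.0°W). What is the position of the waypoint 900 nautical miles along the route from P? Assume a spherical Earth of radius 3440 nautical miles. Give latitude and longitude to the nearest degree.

≈ (49°N, 30°E)

Convert each endpoint to a unit vector on the sphere (x = cos φ cos λ, y = cos φ sin λ, z = sin φ).
The central angle between the endpoints is δ = arccos(p₁·p₂) ≈ 1.490 rad (85.4°). The total great-circle distance is δ·R ≈ 1.490 × 3440 ≈ 5125 nmi, so the target fraction is f = 900/5125 ≈ 0.176.
Interpolate at f ≈ 0.176 with slerp weights a = sin((1−f)δ)/sin δ ≈ 0.945, b = sin(fδ)/sin δ ≈ 0.260.
p = a·p₁ + b·p₂ ≈ (0.563, 0.326, 0.759); φ = arcsin(p_z) ≈ 49.41°, λ = atan2(p_y, p_x) ≈ 30.10°.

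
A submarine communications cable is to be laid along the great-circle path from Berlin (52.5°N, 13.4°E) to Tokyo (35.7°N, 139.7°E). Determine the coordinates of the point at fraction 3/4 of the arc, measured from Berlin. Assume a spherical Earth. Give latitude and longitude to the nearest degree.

≈ 52°N, 124°E

Convert each endpoint to a unit vector on the sphere (x = cos φ cos λ, y = cos φ sin λ, z = sin φ).
The central angle between the endpoints is δ = arccos(p₁·p₂) ≈ 1.400 rad (80.2°).
Interpolate at f = 3/4 with slerp weights a = sin((1−f)δ)/sin δ ≈ 0.348, b = sin(fδ)/sin δ ≈ 0.880.
p = a·p₁ + b·p₂ ≈ (-0.339, 0.511, 0.790); φ = arcsin(p_z) ≈ 52.15°, λ = atan2(p_y, p_x) ≈ 123.55°.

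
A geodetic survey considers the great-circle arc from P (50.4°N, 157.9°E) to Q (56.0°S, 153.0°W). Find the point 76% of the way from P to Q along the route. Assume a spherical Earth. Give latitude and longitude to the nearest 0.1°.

≈ (31.2°S, 169.4°W)

The haversine formula gives a central angle δ ≈ 1.988 rad (113.9°) between the endpoints.
Interpolate at f = 0.76 with slerp weights a = sin((1−f)δ)/sin δ ≈ 0.502, b = sin(fδ)/sin δ ≈ 1.092.
p = a·p₁ + b·p₂ ≈ (-0.841, -0.157, -0.518); φ = arcsin(p_z) ≈ -31.21°, λ = atan2(p_y, p_x) ≈ -169.44°.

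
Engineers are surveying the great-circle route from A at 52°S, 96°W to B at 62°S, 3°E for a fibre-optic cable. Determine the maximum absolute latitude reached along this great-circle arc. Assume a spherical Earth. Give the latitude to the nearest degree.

The great circle lies in the plane with unit normal n̂ = (p₁ × p₂)/|p₁ × p₂|.
Here n̂_z ≈ +0.376; the vertex latitude is φ_max = arccos|n̂_z| ≈ 67.9°.
Check via Clairaut: cos φ_max = |cos φ₁| · sin C = cos(52.0°)·sin(142.4°) ≈ 0.376, again giving ≈ 67.9°.

≈ 68°S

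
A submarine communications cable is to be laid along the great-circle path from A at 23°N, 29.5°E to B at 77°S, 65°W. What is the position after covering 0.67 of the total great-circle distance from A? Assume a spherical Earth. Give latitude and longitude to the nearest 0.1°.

The haversine formula gives a central angle δ ≈ 1.979 rad (113.4°) between the endpoints.
Interpolate at f = 0.67 with slerp weights a = sin((1−f)δ)/sin δ ≈ 0.662, b = sin(fδ)/sin δ ≈ 1.057.
p = a·p₁ + b·p₂ ≈ (0.631, 0.085, -0.771); φ = arcsin(p_z) ≈ -50.47°, λ = atan2(p_y, p_x) ≈ 7.64°.

≈ 50.5°S, 7.6°E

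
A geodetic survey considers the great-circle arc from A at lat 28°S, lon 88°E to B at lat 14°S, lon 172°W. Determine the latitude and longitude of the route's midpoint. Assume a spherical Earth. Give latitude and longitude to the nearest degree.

≈ lat 31°S, lon 141°E

Convert each endpoint to a unit vector on the sphere (x = cos φ cos λ, y = cos φ sin λ, z = sin φ).
The central angle between the endpoints is δ = arccos(p₁·p₂) ≈ 1.606 rad (92.0°).
Interpolate at f = 1/2 with slerp weights a = sin((1−f)δ)/sin δ ≈ 0.720, b = sin(fδ)/sin δ ≈ 0.720.
p = a·p₁ + b·p₂ ≈ (-0.670, 0.538, -0.512); φ = arcsin(p_z) ≈ -30.81°, λ = atan2(p_y, p_x) ≈ 141.21°.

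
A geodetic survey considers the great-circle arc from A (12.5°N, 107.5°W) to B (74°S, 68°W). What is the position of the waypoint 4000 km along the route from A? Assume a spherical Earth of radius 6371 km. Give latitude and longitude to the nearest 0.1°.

Convert each endpoint to a unit vector on the sphere (x = cos φ cos λ, y = cos φ sin λ, z = sin φ).
The central angle between the endpoints is δ = arccos(p₁·p₂) ≈ 1.571 rad (90.0°). The total great-circle distance is δ·R ≈ 1.571 × 6371 ≈ 10010 km, so the target fraction is f = 4000/10010 ≈ 0.400.
Interpolate at f ≈ 0.400 with slerp weights a = sin((1−f)δ)/sin δ ≈ 0.810, b = sin(fδ)/sin δ ≈ 0.587.
p = a·p₁ + b·p₂ ≈ (-0.177, -0.904, -0.389); φ = arcsin(p_z) ≈ -22.92°, λ = atan2(p_y, p_x) ≈ -101.08°.

≈ (22.9°S, 101.1°W)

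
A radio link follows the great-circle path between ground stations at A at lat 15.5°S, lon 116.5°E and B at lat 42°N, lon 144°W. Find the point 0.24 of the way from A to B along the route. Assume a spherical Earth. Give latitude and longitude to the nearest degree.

≈ lat 2°N, lon 136°E

Write both endpoints as unit vectors p₁, p₂ with components (cos φ cos λ, cos φ sin λ, sin φ).
The central angle between the endpoints is δ = arccos(p₁·p₂) ≈ 1.872 rad (107.3°).
Interpolate at f = 0.24 with slerp weights a = sin((1−f)δ)/sin δ ≈ 1.036, b = sin(fδ)/sin δ ≈ 0.455.
p = a·p₁ + b·p₂ ≈ (-0.719, 0.695, 0.028); φ = arcsin(p_z) ≈ 1.58°, λ = atan2(p_y, p_x) ≈ 135.99°.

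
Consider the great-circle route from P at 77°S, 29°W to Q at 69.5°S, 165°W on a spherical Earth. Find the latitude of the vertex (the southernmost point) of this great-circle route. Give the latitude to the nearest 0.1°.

The great circle lies in the plane with unit normal n̂ = (p₁ × p₂)/|p₁ × p₂|.
Here n̂_z ≈ -0.106; the vertex latitude is φ_max = arccos|n̂_z| ≈ 83.9°.
Check via Clairaut: cos φ_max = |cos φ₁| · sin C = cos(77.0°)·sin(151.9°) ≈ 0.106, again giving ≈ 83.9°.

≈ 83.9°S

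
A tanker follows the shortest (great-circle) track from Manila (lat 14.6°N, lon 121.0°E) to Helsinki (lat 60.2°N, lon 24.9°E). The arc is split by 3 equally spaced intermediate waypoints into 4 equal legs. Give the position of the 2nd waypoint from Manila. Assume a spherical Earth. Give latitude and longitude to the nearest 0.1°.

≈ lat 47.1°N, lon 92.6°E

Write both endpoints as unit vectors p₁, p₂ with components (cos φ cos λ, cos φ sin λ, sin φ).
The central angle between the endpoints is δ = arccos(p₁·p₂) ≈ 1.402 rad (80.3°).
Interpolate at f = 2/4 with slerp weights a = sin((1−f)δ)/sin δ ≈ 0.654, b = sin(fδ)/sin δ ≈ 0.654.
p = a·p₁ + b·p₂ ≈ (-0.031, 0.680, 0.733); φ = arcsin(p_z) ≈ 47.12°, λ = atan2(p_y, p_x) ≈ 92.63°.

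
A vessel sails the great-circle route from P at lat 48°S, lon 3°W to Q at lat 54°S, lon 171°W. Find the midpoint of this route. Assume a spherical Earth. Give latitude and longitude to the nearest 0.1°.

Convert each endpoint to a unit vector on the sphere (x = cos φ cos λ, y = cos φ sin λ, z = sin φ).
The central angle between the endpoints is δ = arccos(p₁·p₂) ≈ 1.353 rad (77.5°).
Interpolate at f = 1/2 with slerp weights a = sin((1−f)δ)/sin δ ≈ 0.641, b = sin(fδ)/sin δ ≈ 0.641.
p = a·p₁ + b·p₂ ≈ (0.056, -0.081, -0.995); φ = arcsin(p_z) ≈ -84.32°, λ = atan2(p_y, p_x) ≈ -55.38°.

≈ lat 84.3°S, lon 55.4°W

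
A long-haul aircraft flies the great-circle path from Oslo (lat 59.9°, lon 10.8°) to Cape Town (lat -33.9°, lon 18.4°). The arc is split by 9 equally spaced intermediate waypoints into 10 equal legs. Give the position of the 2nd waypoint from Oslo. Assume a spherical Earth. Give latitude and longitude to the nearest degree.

Write both endpoints as unit vectors p₁, p₂ with components (cos φ cos λ, cos φ sin λ, sin φ).
The central angle between the endpoints is δ = arccos(p₁·p₂) ≈ 1.641 rad (94.0°).
Interpolate at f = 2/10 with slerp weights a = sin((1−f)δ)/sin δ ≈ 0.969, b = sin(fδ)/sin δ ≈ 0.323.
p = a·p₁ + b·p₂ ≈ (0.732, 0.176, 0.658); φ = arcsin(p_z) ≈ 41.17°, λ = atan2(p_y, p_x) ≈ 13.50°.

≈ lat 41°, lon 14°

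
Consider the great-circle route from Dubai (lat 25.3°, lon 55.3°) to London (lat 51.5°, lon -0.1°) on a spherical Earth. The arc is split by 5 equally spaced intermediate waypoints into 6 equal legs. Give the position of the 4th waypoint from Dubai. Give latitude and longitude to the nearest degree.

≈ lat 46°, lon 23°

Write both endpoints as unit vectors p₁, p₂ with components (cos φ cos λ, cos φ sin λ, sin φ).
The central angle between the endpoints is δ = arccos(p₁·p₂) ≈ 0.858 rad (49.2°).
Interpolate at f = 4/6 with slerp weights a = sin((1−f)δ)/sin δ ≈ 0.373, b = sin(fδ)/sin δ ≈ 0.716.
p = a·p₁ + b·p₂ ≈ (0.637, 0.276, 0.719); φ = arcsin(p_z) ≈ 46.00°, λ = atan2(p_y, p_x) ≈ 23.44°.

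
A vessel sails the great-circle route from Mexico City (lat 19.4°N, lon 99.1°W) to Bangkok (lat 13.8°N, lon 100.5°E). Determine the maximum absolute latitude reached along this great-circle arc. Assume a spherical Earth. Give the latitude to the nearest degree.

The great circle lies in the plane with unit normal n̂ = (p₁ × p₂)/|p₁ × p₂|.
Here n̂_z ≈ -0.495; the vertex latitude is φ_max = arccos|n̂_z| ≈ 60.4°.

≈ 60°N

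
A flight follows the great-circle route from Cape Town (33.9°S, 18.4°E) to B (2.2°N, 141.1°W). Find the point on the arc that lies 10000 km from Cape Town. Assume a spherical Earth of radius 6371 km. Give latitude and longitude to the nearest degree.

≈ (43°S, 110°W)

Convert each endpoint to a unit vector on the sphere (x = cos φ cos λ, y = cos φ sin λ, z = sin φ).
The central angle between the endpoints is δ = arccos(p₁·p₂) ≈ 2.495 rad (143.0°). The total great-circle distance is δ·R ≈ 2.495 × 6371 ≈ 15897 km, so the target fraction is f = 10000/15897 ≈ 0.629.
Interpolate at f ≈ 0.629 with slerp weights a = sin((1−f)δ)/sin δ ≈ 1.327, b = sin(fδ)/sin δ ≈ 1.660.
p = a·p₁ + b·p₂ ≈ (-0.246, -0.694, -0.676); φ = arcsin(p_z) ≈ -42.55°, λ = atan2(p_y, p_x) ≈ -109.54°.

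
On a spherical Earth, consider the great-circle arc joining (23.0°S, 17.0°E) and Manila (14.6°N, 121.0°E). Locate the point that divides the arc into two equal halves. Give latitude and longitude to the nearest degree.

The haversine formula gives a central angle δ ≈ 1.890 rad (108.3°) between the endpoints.
Interpolate at f = 1/2 with slerp weights a = sin((1−f)δ)/sin δ ≈ 0.854, b = sin(fδ)/sin δ ≈ 0.854.
p = a·p₁ + b·p₂ ≈ (0.326, 0.938, -0.118); φ = arcsin(p_z) ≈ -6.80°, λ = atan2(p_y, p_x) ≈ 70.83°.

≈ (7°S, 71°E)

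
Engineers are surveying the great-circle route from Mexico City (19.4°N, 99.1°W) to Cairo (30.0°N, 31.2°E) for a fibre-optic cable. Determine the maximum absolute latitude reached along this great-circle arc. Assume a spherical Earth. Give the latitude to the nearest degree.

≈ 48°N

The great circle lies in the plane with unit normal n̂ = (p₁ × p₂)/|p₁ × p₂|.
Here n̂_z ≈ +0.668; the vertex latitude is φ_max = arccos|n̂_z| ≈ 48.1°.
Check via Clairaut: cos φ_max = |cos φ₁| · sin C = cos(19.4°)·sin(45.1°) ≈ 0.668, again giving ≈ 48.1°.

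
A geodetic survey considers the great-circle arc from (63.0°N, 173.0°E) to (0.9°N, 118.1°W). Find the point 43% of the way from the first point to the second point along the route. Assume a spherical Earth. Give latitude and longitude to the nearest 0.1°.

Write both endpoints as unit vectors p₁, p₂ with components (cos φ cos λ, cos φ sin λ, sin φ).
The central angle between the endpoints is δ = arccos(p₁·p₂) ≈ 1.392 rad (79.8°).
Interpolate at f = 0.43 with slerp weights a = sin((1−f)δ)/sin δ ≈ 0.724, b = sin(fδ)/sin δ ≈ 0.573.
p = a·p₁ + b·p₂ ≈ (-0.596, -0.465, 0.654); φ = arcsin(p_z) ≈ 40.88°, λ = atan2(p_y, p_x) ≈ -142.04°.

≈ (40.9°N, 142.0°W)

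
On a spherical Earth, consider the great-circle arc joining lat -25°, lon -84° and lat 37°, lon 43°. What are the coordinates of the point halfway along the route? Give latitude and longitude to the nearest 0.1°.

≈ lat 13.2°, lon -27.7°

From cos δ = sin φ₁ sin φ₂ + cos φ₁ cos φ₂ cos Δλ, the central angle is δ ≈ 2.332 rad (133.6°).
Interpolate at f = 1/2 with slerp weights a = sin((1−f)δ)/sin δ ≈ 1.270, b = sin(fδ)/sin δ ≈ 1.270.
p = a·p₁ + b·p₂ ≈ (0.862, -0.453, 0.228); φ = arcsin(p_z) ≈ 13.15°, λ = atan2(p_y, p_x) ≈ -27.72°.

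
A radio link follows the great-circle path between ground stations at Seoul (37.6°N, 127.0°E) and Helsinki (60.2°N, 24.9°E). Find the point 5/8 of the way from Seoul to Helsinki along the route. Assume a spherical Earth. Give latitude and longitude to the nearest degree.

Write both endpoints as unit vectors p₁, p₂ with components (cos φ cos λ, cos φ sin λ, sin φ).
The central angle between the endpoints is δ = arccos(p₁·p₂) ≈ 1.107 rad (63.5°).
Interpolate at f = 5/8 with slerp weights a = sin((1−f)δ)/sin δ ≈ 0.451, b = sin(fδ)/sin δ ≈ 0.713.
p = a·p₁ + b·p₂ ≈ (0.107, 0.435, 0.894); φ = arcsin(p_z) ≈ 63.41°, λ = atan2(p_y, p_x) ≈ 76.23°.

≈ 63°N, 76°E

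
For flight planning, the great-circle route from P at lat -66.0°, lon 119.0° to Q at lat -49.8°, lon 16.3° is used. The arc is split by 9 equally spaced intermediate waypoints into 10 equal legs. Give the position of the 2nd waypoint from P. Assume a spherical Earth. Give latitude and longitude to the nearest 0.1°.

Convert each endpoint to a unit vector on the sphere (x = cos φ cos λ, y = cos φ sin λ, z = sin φ).
The central angle between the endpoints is δ = arccos(p₁·p₂) ≈ 0.876 rad (50.2°).
Interpolate at f = 2/10 with slerp weights a = sin((1−f)δ)/sin δ ≈ 0.839, b = sin(fδ)/sin δ ≈ 0.227.
p = a·p₁ + b·p₂ ≈ (-0.025, 0.340, -0.940); φ = arcsin(p_z) ≈ -70.08°, λ = atan2(p_y, p_x) ≈ 94.20°.

≈ lat -70.1°, lon 94.2°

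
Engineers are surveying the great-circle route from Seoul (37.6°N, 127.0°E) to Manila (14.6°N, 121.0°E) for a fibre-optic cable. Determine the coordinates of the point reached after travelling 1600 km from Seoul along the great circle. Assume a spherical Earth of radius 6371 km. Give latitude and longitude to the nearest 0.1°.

≈ (23.6°N, 123.1°E)

Write both endpoints as unit vectors p₁, p₂ with components (cos φ cos λ, cos φ sin λ, sin φ).
The central angle between the endpoints is δ = arccos(p₁·p₂) ≈ 0.412 rad (23.6°). The total great-circle distance is δ·R ≈ 0.412 × 6371 ≈ 2625 km, so the target fraction is f = 1600/2625 ≈ 0.609.
Interpolate at f ≈ 0.609 with slerp weights a = sin((1−f)δ)/sin δ ≈ 0.400, b = sin(fδ)/sin δ ≈ 0.621.
p = a·p₁ + b·p₂ ≈ (-0.500, 0.768, 0.400); φ = arcsin(p_z) ≈ 23.61°, λ = atan2(p_y, p_x) ≈ 123.07°.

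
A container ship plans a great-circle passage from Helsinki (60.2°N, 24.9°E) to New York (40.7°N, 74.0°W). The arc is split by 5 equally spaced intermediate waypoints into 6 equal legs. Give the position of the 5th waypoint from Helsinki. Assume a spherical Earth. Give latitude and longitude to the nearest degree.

≈ 49°N, 65°W

Write both endpoints as unit vectors p₁, p₂ with components (cos φ cos λ, cos φ sin λ, sin φ).
The central angle between the endpoints is δ = arccos(p₁·p₂) ≈ 1.038 rad (59.5°).
Interpolate at f = 5/6 with slerp weights a = sin((1−f)δ)/sin δ ≈ 0.200, b = sin(fδ)/sin δ ≈ 0.884.
p = a·p₁ + b·p₂ ≈ (0.275, -0.602, 0.750); φ = arcsin(p_z) ≈ 48.56°, λ = atan2(p_y, p_x) ≈ -65.47°.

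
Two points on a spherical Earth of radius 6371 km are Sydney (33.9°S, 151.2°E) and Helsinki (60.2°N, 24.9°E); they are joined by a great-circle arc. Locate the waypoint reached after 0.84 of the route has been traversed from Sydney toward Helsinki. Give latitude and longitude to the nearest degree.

≈ 58°N, 68°E

The haversine formula gives a central angle δ ≈ 2.386 rad (136.7°) between the endpoints.
Interpolate at f = 0.84 with slerp weights a = sin((1−f)δ)/sin δ ≈ 0.544, b = sin(fδ)/sin δ ≈ 1.324.
p = a·p₁ + b·p₂ ≈ (0.201, 0.494, 0.846); φ = arcsin(p_z) ≈ 57.74°, λ = atan2(p_y, p_x) ≈ 67.84°.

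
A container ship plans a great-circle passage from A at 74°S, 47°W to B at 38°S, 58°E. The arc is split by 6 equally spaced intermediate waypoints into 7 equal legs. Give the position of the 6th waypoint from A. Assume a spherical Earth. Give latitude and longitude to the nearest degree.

≈ 46°S, 54°E

Write both endpoints as unit vectors p₁, p₂ with components (cos φ cos λ, cos φ sin λ, sin φ).
The central angle between the endpoints is δ = arccos(p₁·p₂) ≈ 1.006 rad (57.6°).
Interpolate at f = 6/7 with slerp weights a = sin((1−f)δ)/sin δ ≈ 0.170, b = sin(fδ)/sin δ ≈ 0.899.
p = a·p₁ + b·p₂ ≈ (0.407, 0.567, -0.716); φ = arcsin(p_z) ≈ -45.76°, λ = atan2(p_y, p_x) ≈ 54.29°.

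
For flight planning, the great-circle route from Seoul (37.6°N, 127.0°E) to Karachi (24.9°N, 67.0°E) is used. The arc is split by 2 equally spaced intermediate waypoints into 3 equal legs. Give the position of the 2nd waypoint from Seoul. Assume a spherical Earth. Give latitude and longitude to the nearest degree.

≈ 32°N, 85°E

Write both endpoints as unit vectors p₁, p₂ with components (cos φ cos λ, cos φ sin λ, sin φ).
The central angle between the endpoints is δ = arccos(p₁·p₂) ≈ 0.907 rad (52.0°).
Interpolate at f = 2/3 with slerp weights a = sin((1−f)δ)/sin δ ≈ 0.378, b = sin(fδ)/sin δ ≈ 0.722.
p = a·p₁ + b·p₂ ≈ (0.076, 0.842, 0.535); φ = arcsin(p_z) ≈ 32.31°, λ = atan2(p_y, p_x) ≈ 84.87°.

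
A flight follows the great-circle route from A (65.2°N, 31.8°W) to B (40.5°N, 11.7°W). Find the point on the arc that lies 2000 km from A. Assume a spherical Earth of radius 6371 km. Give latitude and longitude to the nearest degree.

≈ (49°N, 16°W)

Write both endpoints as unit vectors p₁, p₂ with components (cos φ cos λ, cos φ sin λ, sin φ).
The central angle between the endpoints is δ = arccos(p₁·p₂) ≈ 0.475 rad (27.2°). The total great-circle distance is δ·R ≈ 0.475 × 6371 ≈ 3029 km, so the target fraction is f = 2000/3029 ≈ 0.660.
Interpolate at f ≈ 0.660 with slerp weights a = sin((1−f)δ)/sin δ ≈ 0.351, b = sin(fδ)/sin δ ≈ 0.675.
p = a·p₁ + b·p₂ ≈ (0.628, -0.182, 0.757); φ = arcsin(p_z) ≈ 49.21°, λ = atan2(p_y, p_x) ≈ -16.15°.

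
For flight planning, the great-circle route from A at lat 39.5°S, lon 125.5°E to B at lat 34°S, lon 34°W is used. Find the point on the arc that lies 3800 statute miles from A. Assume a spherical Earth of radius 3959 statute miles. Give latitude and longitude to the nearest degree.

Write both endpoints as unit vectors p₁, p₂ with components (cos φ cos λ, cos φ sin λ, sin φ).
The central angle between the endpoints is δ = arccos(p₁·p₂) ≈ 1.817 rad (104.1°). The total great-circle distance is δ·R ≈ 1.817 × 3959 ≈ 7193 mi, so the target fraction is f = 3800/7193 ≈ 0.528.
Interpolate at f ≈ 0.528 with slerp weights a = sin((1−f)δ)/sin δ ≈ 0.779, b = sin(fδ)/sin δ ≈ 0.845.
p = a·p₁ + b·p₂ ≈ (0.231, 0.098, -0.968); φ = arcsin(p_z) ≈ -75.45°, λ = atan2(p_y, p_x) ≈ 22.97°.

≈ lat 75°S, lon 23°E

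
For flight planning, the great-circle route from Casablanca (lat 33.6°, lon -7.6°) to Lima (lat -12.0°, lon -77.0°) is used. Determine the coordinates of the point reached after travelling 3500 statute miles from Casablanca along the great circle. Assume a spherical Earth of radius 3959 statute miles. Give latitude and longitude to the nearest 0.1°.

Write both endpoints as unit vectors p₁, p₂ with components (cos φ cos λ, cos φ sin λ, sin φ).
The central angle between the endpoints is δ = arccos(p₁·p₂) ≈ 1.398 rad (80.1°). The total great-circle distance is δ·R ≈ 1.398 × 3959 ≈ 5536 mi, so the target fraction is f = 3500/5536 ≈ 0.632.
Interpolate at f ≈ 0.632 with slerp weights a = sin((1−f)δ)/sin δ ≈ 0.499, b = sin(fδ)/sin δ ≈ 0.785.
p = a·p₁ + b·p₂ ≈ (0.585, -0.803, 0.113); φ = arcsin(p_z) ≈ 6.49°, λ = atan2(p_y, p_x) ≈ -53.93°.

≈ lat 6.5°, lon -53.9°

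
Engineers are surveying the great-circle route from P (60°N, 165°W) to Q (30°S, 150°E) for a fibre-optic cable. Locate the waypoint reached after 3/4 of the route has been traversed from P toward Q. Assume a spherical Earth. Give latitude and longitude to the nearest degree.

From cos δ = sin φ₁ sin φ₂ + cos φ₁ cos φ₂ cos Δλ, the central angle is δ ≈ 1.698 rad (97.3°).
Interpolate at f = 3/4 with slerp weights a = sin((1−f)δ)/sin δ ≈ 0.415, b = sin(fδ)/sin δ ≈ 0.964.
p = a·p₁ + b·p₂ ≈ (-0.923, 0.364, -0.122); φ = arcsin(p_z) ≈ -7.03°, λ = atan2(p_y, p_x) ≈ 158.51°.

≈ (7°S, 159°E)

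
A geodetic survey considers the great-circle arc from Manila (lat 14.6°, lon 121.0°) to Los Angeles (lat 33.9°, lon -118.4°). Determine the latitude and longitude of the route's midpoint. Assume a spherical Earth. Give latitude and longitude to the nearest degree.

≈ lat 42°, lon 174°

Convert each endpoint to a unit vector on the sphere (x = cos φ cos λ, y = cos φ sin λ, z = sin φ).
The central angle between the endpoints is δ = arccos(p₁·p₂) ≈ 1.842 rad (105.6°).
Interpolate at f = 1/2 with slerp weights a = sin((1−f)δ)/sin δ ≈ 0.827, b = sin(fδ)/sin δ ≈ 0.827.
p = a·p₁ + b·p₂ ≈ (-0.738, 0.082, 0.669); φ = arcsin(p_z) ≈ 42.02°, λ = atan2(p_y, p_x) ≈ 173.65°.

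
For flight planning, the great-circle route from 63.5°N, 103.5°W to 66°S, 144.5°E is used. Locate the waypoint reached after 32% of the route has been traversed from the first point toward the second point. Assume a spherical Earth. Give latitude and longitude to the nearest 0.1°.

Convert each endpoint to a unit vector on the sphere (x = cos φ cos λ, y = cos φ sin λ, z = sin φ).
The central angle between the endpoints is δ = arccos(p₁·p₂) ≈ 2.658 rad (152.3°).
Interpolate at f = 0.32 with slerp weights a = sin((1−f)δ)/sin δ ≈ 2.092, b = sin(fδ)/sin δ ≈ 1.618.
p = a·p₁ + b·p₂ ≈ (-0.754, -0.526, 0.394); φ = arcsin(p_z) ≈ 23.22°, λ = atan2(p_y, p_x) ≈ -145.11°.

≈ 23.2°N, 145.1°W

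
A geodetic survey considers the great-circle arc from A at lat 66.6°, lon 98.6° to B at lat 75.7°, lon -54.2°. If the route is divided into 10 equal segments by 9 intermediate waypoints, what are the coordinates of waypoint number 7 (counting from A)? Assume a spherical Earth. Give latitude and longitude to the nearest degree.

≈ lat 85°, lon -13°

Convert each endpoint to a unit vector on the sphere (x = cos φ cos λ, y = cos φ sin λ, z = sin φ).
The central angle between the endpoints is δ = arccos(p₁·p₂) ≈ 0.640 rad (36.7°).
Interpolate at f = 7/10 with slerp weights a = sin((1−f)δ)/sin δ ≈ 0.320, b = sin(fδ)/sin δ ≈ 0.725.
p = a·p₁ + b·p₂ ≈ (0.086, -0.020, 0.996); φ = arcsin(p_z) ≈ 84.95°, λ = atan2(p_y, p_x) ≈ -13.01°.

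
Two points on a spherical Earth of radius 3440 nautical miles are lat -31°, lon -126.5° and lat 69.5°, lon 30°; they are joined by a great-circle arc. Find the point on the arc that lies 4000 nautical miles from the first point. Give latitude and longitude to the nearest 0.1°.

≈ lat 34.3°, lon -112.7°

From cos δ = sin φ₁ sin φ₂ + cos φ₁ cos φ₂ cos Δλ, the central angle is δ ≈ 2.431 rad (139.3°). The total great-circle distance is δ·R ≈ 2.431 × 3440 ≈ 8361 nmi, so the target fraction is f = 4000/8361 ≈ 0.478.
Interpolate at f ≈ 0.478 with slerp weights a = sin((1−f)δ)/sin δ ≈ 1.463, b = sin(fδ)/sin δ ≈ 1.407.
p = a·p₁ + b·p₂ ≈ (-0.319, -0.761, 0.564); φ = arcsin(p_z) ≈ 34.35°, λ = atan2(p_y, p_x) ≈ -112.74°.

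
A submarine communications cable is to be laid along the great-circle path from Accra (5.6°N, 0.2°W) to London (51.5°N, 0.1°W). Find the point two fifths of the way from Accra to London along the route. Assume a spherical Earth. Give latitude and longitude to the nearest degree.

≈ 24°N, 0°E

From cos δ = sin φ₁ sin φ₂ + cos φ₁ cos φ₂ cos Δλ, the central angle is δ ≈ 0.801 rad (45.9°).
Interpolate at f = 2/5 with slerp weights a = sin((1−f)δ)/sin δ ≈ 0.644, b = sin(fδ)/sin δ ≈ 0.439.
p = a·p₁ + b·p₂ ≈ (0.914, -0.003, 0.406); φ = arcsin(p_z) ≈ 23.96°, λ = atan2(p_y, p_x) ≈ -0.17°.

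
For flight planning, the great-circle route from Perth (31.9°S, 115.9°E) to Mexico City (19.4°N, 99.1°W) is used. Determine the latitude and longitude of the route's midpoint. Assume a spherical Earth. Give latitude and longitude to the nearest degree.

≈ (20°S, 162°W)

Write both endpoints as unit vectors p₁, p₂ with components (cos φ cos λ, cos φ sin λ, sin φ).
The central angle between the endpoints is δ = arccos(p₁·p₂) ≈ 2.553 rad (146.3°).
Interpolate at f = 1/2 with slerp weights a = sin((1−f)δ)/sin δ ≈ 1.722, b = sin(fδ)/sin δ ≈ 1.722.
p = a·p₁ + b·p₂ ≈ (-0.896, -0.289, -0.338); φ = arcsin(p_z) ≈ -19.76°, λ = atan2(p_y, p_x) ≈ -162.13°.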